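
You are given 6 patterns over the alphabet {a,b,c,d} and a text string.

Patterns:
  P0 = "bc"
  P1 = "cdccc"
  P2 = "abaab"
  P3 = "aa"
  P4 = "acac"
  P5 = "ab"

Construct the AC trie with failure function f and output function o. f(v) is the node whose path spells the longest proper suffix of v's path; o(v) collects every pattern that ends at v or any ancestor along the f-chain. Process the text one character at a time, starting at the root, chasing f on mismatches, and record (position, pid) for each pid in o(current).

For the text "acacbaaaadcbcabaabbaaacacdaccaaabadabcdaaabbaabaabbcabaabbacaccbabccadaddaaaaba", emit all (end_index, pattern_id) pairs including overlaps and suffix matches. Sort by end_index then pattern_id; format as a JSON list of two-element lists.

Build automaton:
Trie (insert patterns):
  n0 'ε': a→8 b→1 c→3
  n1 'b': c→2
  n2 'bc': ·  [P0 ends]
  n3 'c': d→4
  n4 'cd': c→5
  n5 'cdc': c→6
  n6 'cdcc': c→7
  n7 'cdccc': ·  [P1 ends]
  n8 'a': a→13 b→9 c→14
  n9 'ab': a→10  [P5 ends]
  n10 'aba': a→11
  n11 'abaa': b→12
  n12 'abaab': ·  [P2 ends]
  n13 'aa': ·  [P3 ends]
  n14 'ac': a→15
  n15 'aca': c→16
  n16 'acac': ·  [P4 ends]

Failure links (BFS by depth):
  fail(1) 'b': from fail(0)=0 chase 'b': 0 ⇒ 0;  out=∅∪out(0)=∅
  fail(3) 'c': from fail(0)=0 chase 'c': 0 ⇒ 0;  out=∅∪out(0)=∅
  fail(8) 'a': from fail(0)=0 chase 'a': 0 ⇒ 0;  out=∅∪out(0)=∅
  fail(2) 'bc': from fail(1)=0 chase 'c': 0 ⇒ 3;  out={0}∪out(3)={0}
  fail(4) 'cd': from fail(3)=0 chase 'd': 0 ⇒ 0;  out=∅∪out(0)=∅
  fail(9) 'ab': from fail(8)=0 chase 'b': 0 ⇒ 1;  out={5}∪out(1)={5}
  fail(13) 'aa': from fail(8)=0 chase 'a': 0 ⇒ 8;  out={3}∪out(8)={3}
  fail(14) 'ac': from fail(8)=0 chase 'c': 0 ⇒ 3;  out=∅∪out(3)=∅
  fail(5) 'cdc': from fail(4)=0 chase 'c': 0 ⇒ 3;  out=∅∪out(3)=∅
  fail(10) 'aba': from fail(9)=1 chase 'a': 1→0 ⇒ 8;  out=∅∪out(8)=∅
  fail(15) 'aca': from fail(14)=3 chase 'a': 3→0 ⇒ 8;  out=∅∪out(8)=∅
  fail(6) 'cdcc': from fail(5)=3 chase 'c': 3→0 ⇒ 3;  out=∅∪out(3)=∅
  fail(11) 'abaa': from fail(10)=8 chase 'a': 8 ⇒ 13;  out=∅∪out(13)={3}
  fail(16) 'acac': from fail(15)=8 chase 'c': 8 ⇒ 14;  out={4}∪out(14)={4}
  fail(7) 'cdccc': from fail(6)=3 chase 'c': 3→0 ⇒ 3;  out={1}∪out(3)={1}
  fail(12) 'abaab': from fail(11)=13 chase 'b': 13→8 ⇒ 9;  out={2}∪out(9)={2,5}

Text stream:
i=0 'a': node 0→8
i=1 'c': node 8→14
i=2 'a': node 14→15
i=3 'c': node 15→16  → match P4@[0:3]
i=4 'b': node 16→1 (fail-walked)
i=5 'a': node 1→8 (fail-walked)
i=6 'a': node 8→13  → match P3@[5:6]
i=7 'a': node 13→13 (fail-walked)  → match P3@[6:7]
i=8 'a': node 13→13 (fail-walked)  → match P3@[7:8]
i=9 'd': node 13→0 (fail-walked)
i=10 'c': node 0→3
i=11 'b': node 3→1 (fail-walked)
i=12 'c': node 1→2  → match P0@[11:12]
i=13 'a': node 2→8 (fail-walked)
i=14 'b': node 8→9  → match P5@[13:14]
i=15 'a': node 9→10
i=16 'a': node 10→11  → match P3@[15:16]
i=17 'b': node 11→12  → match P2@[13:17],P5@[16:17]
i=18 'b': node 12→1 (fail-walked)
i=19 'a': node 1→8 (fail-walked)
i=20 'a': node 8→13  → match P3@[19:20]
i=21 'a': node 13→13 (fail-walked)  → match P3@[20:21]
i=22 'c': node 13→14 (fail-walked)
i=23 'a': node 14→15
i=24 'c': node 15→16  → match P4@[21:24]
i=25 'd': node 16→4 (fail-walked)
i=26 'a': node 4→8 (fail-walked)
i=27 'c': node 8→14
i=28 'c': node 14→3 (fail-walked)
i=29 'a': node 3→8 (fail-walked)
i=30 'a': node 8→13  → match P3@[29:30]
i=31 'a': node 13→13 (fail-walked)  → match P3@[30:31]
i=32 'b': node 13→9 (fail-walked)  → match P5@[31:32]
i=33 'a': node 9→10
i=34 'd': node 10→0 (fail-walked)
i=35 'a': node 0→8
i=36 'b': node 8→9  → match P5@[35:36]
i=37 'c': node 9→2 (fail-walked)  → match P0@[36:37]
i=38 'd': node 2→4 (fail-walked)
i=39 'a': node 4→8 (fail-walked)
i=40 'a': node 8→13  → match P3@[39:40]
i=41 'a': node 13→13 (fail-walked)  → match P3@[40:41]
i=42 'b': node 13→9 (fail-walked)  → match P5@[41:42]
i=43 'b': node 9→1 (fail-walked)
i=44 'a': node 1→8 (fail-walked)
i=45 'a': node 8→13  → match P3@[44:45]
i=46 'b': node 13→9 (fail-walked)  → match P5@[45:46]
i=47 'a': node 9→10
i=48 'a': node 10→11  → match P3@[47:48]
i=49 'b': node 11→12  → match P2@[45:49],P5@[48:49]
i=50 'b': node 12→1 (fail-walked)
i=51 'c': node 1→2  → match P0@[50:51]
i=52 'a': node 2→8 (fail-walked)
i=53 'b': node 8→9  → match P5@[52:53]
i=54 'a': node 9→10
i=55 'a': node 10→11  → match P3@[54:55]
i=56 'b': node 11→12  → match P2@[52:56],P5@[55:56]
i=57 'b': node 12→1 (fail-walked)
i=58 'a': node 1→8 (fail-walked)
i=59 'c': node 8→14
i=60 'a': node 14→15
i=61 'c': node 15→16  → match P4@[58:61]
i=62 'c': node 16→3 (fail-walked)
i=63 'b': node 3→1 (fail-walked)
i=64 'a': node 1→8 (fail-walked)
i=65 'b': node 8→9  → match P5@[64:65]
i=66 'c': node 9→2 (fail-walked)  → match P0@[65:66]
i=67 'c': node 2→3 (fail-walked)
i=68 'a': node 3→8 (fail-walked)
i=69 'd': node 8→0 (fail-walked)
i=70 'a': node 0→8
i=71 'd': node 8→0 (fail-walked)
i=72 'd': node 0→0
i=73 'a': node 0→8
i=74 'a': node 8→13  → match P3@[73:74]
i=75 'a': node 13→13 (fail-walked)  → match P3@[74:75]
i=76 'a': node 13→13 (fail-walked)  → match P3@[75:76]
i=77 'b': node 13→9 (fail-walked)  → match P5@[76:77]
i=78 'a': node 9→10

Matches: [[3,4],[6,3],[7,3],[8,3],[12,0],[14,5],[16,3],[17,2],[17,5],[20,3],[21,3],[24,4],[30,3],[31,3],[32,5],[36,5],[37,0],[40,3],[41,3],[42,5],[45,3],[46,5],[48,3],[49,2],[49,5],[51,0],[53,5],[55,3],[56,2],[56,5],[61,4],[65,5],[66,0],[74,3],[75,3],[76,3],[77,5]]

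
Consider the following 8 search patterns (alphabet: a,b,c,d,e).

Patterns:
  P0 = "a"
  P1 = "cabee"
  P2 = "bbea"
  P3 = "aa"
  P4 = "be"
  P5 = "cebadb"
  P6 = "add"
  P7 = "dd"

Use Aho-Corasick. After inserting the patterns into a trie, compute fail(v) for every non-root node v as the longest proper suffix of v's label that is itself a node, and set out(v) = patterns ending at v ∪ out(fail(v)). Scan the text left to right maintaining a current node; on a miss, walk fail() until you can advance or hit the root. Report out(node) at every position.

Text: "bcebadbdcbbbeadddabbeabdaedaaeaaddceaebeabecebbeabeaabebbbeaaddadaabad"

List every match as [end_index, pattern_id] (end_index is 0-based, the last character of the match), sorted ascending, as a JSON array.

Build:
Trie (insert patterns):
  0='ε' goto a→1 b→7 c→2 d→20
  1='a' goto a→11 d→18  ←P0
  2='c' goto a→3 e→13
  3='ca' goto b→4
  4='cab' goto e→5
  5='cabe' goto e→6
  6='cabee' goto ·  ←P1
  7='b' goto b→8 e→12
  8='bb' goto e→9
  9='bbe' goto a→10
  10='bbea' goto ·  ←P2
  11='aa' goto ·  ←P3
  12='be' goto ·  ←P4
  13='ce' goto b→14
  14='ceb' goto a→15
  15='ceba' goto d→16
  16='cebad' goto b→17
  17='cebadb' goto ·  ←P5
  18='ad' goto d→19
  19='add' goto ·  ←P6
  20='d' goto d→21
  21='dd' goto ·  ←P7

BFS fail/out derivation:
  fail(1) 'a': from fail(0)=0 chase 'a': 0 ⇒ 0;  out={0}∪out(0)={0}
  fail(2) 'c': from fail(0)=0 chase 'c': 0 ⇒ 0;  out=∅∪out(0)=∅
  fail(7) 'b': from fail(0)=0 chase 'b': 0 ⇒ 0;  out=∅∪out(0)=∅
  fail(20) 'd': from fail(0)=0 chase 'd': 0 ⇒ 0;  out=∅∪out(0)=∅
  fail(3) 'ca': from fail(2)=0 chase 'a': 0 ⇒ 1;  out=∅∪out(1)={0}
  fail(8) 'bb': from fail(7)=0 chase 'b': 0 ⇒ 7;  out=∅∪out(7)=∅
  fail(11) 'aa': from fail(1)=0 chase 'a': 0 ⇒ 1;  out={3}∪out(1)={0,3}
  fail(12) 'be': from fail(7)=0 chase 'e': 0 ⇒ 0;  out={4}∪out(0)={4}
  fail(13) 'ce': from fail(2)=0 chase 'e': 0 ⇒ 0;  out=∅∪out(0)=∅
  fail(18) 'ad': from fail(1)=0 chase 'd': 0 ⇒ 20;  out=∅∪out(20)=∅
  fail(21) 'dd': from fail(20)=0 chase 'd': 0 ⇒ 20;  out={7}∪out(20)={7}
  fail(4) 'cab': from fail(3)=1 chase 'b': 1→0 ⇒ 7;  out=∅∪out(7)=∅
  fail(9) 'bbe': from fail(8)=7 chase 'e': 7 ⇒ 12;  out=∅∪out(12)={4}
  fail(14) 'ceb': from fail(13)=0 chase 'b': 0 ⇒ 7;  out=∅∪out(7)=∅
  fail(19) 'add': from fail(18)=20 chase 'd': 20 ⇒ 21;  out={6}∪out(21)={6,7}
  fail(5) 'cabe': from fail(4)=7 chase 'e': 7 ⇒ 12;  out=∅∪out(12)={4}
  fail(10) 'bbea': from fail(9)=12 chase 'a': 12→0 ⇒ 1;  out={2}∪out(1)={0,2}
  fail(15) 'ceba': from fail(14)=7 chase 'a': 7→0 ⇒ 1;  out=∅∪out(1)={0}
  fail(6) 'cabee': from fail(5)=12 chase 'e': 12→0 ⇒ 0;  out={1}∪out(0)={1}
  fail(16) 'cebad': from fail(15)=1 chase 'd': 1 ⇒ 18;  out=∅∪out(18)=∅
  fail(17) 'cebadb': from fail(16)=18 chase 'b': 18→20→0 ⇒ 7;  out={5}∪out(7)={5}

Scan:
i=0 'b': node 0→7
i=1 'c': node 7→2 (via fail)
i=2 'e': node 2→13
i=3 'b': node 13→14
i=4 'a': node 14→15  emit P0@[4:4]
i=5 'd': node 15→16
i=6 'b': node 16→17  emit P5@[1:6]
i=7 'd': node 17→20 (via fail)
i=8 'c': node 20→2 (via fail)
i=9 'b': node 2→7 (via fail)
i=10 'b': node 7→8
i=11 'b': node 8→8 (via fail)
i=12 'e': node 8→9  emit P4@[11:12]
i=13 'a': node 9→10  emit P0@[13:13],P2@[10:13]
i=14 'd': node 10→18 (via fail)
i=15 'd': node 18→19  emit P6@[13:15],P7@[14:15]
i=16 'd': node 19→21 (via fail)  emit P7@[15:16]
i=17 'a': node 21→1 (via fail)  emit P0@[17:17]
i=18 'b': node 1→7 (via fail)
i=19 'b': node 7→8
i=20 'e': node 8→9  emit P4@[19:20]
i=21 'a': node 9→10  emit P0@[21:21],P2@[18:21]
i=22 'b': node 10→7 (via fail)
i=23 'd': node 7→20 (via fail)
i=24 'a': node 20→1 (via fail)  emit P0@[24:24]
i=25 'e': node 1→0 (via fail)
i=26 'd': node 0→20
i=27 'a': node 20→1 (via fail)  emit P0@[27:27]
i=28 'a': node 1→11  emit P0@[28:28],P3@[27:28]
i=29 'e': node 11→0 (via fail)
i=30 'a': node 0→1  emit P0@[30:30]
i=31 'a': node 1→11  emit P0@[31:31],P3@[30:31]
i=32 'd': node 11→18 (via fail)
i=33 'd': node 18→19  emit P6@[31:33],P7@[32:33]
i=34 'c': node 19→2 (via fail)
i=35 'e': node 2→13
i=36 'a': node 13→1 (via fail)  emit P0@[36:36]
i=37 'e': node 1→0 (via fail)
i=38 'b': node 0→7
i=39 'e': node 7→12  emit P4@[38:39]
i=40 'a': node 12→1 (via fail)  emit P0@[40:40]
i=41 'b': node 1→7 (via fail)
i=42 'e': node 7→12  emit P4@[41:42]
i=43 'c': node 12→2 (via fail)
i=44 'e': node 2→13
i=45 'b': node 13→14
i=46 'b': node 14→8 (via fail)
i=47 'e': node 8→9  emit P4@[46:47]
i=48 'a': node 9→10  emit P0@[48:48],P2@[45:48]
i=49 'b': node 10→7 (via fail)
i=50 'e': node 7→12  emit P4@[49:50]
i=51 'a': node 12→1 (via fail)  emit P0@[51:51]
i=52 'a': node 1→11  emit P0@[52:52],P3@[51:52]
i=53 'b': node 11→7 (via fail)
i=54 'e': node 7→12  emit P4@[53:54]
i=55 'b': node 12→7 (via fail)
i=56 'b': node 7→8
i=57 'b': node 8→8 (via fail)
i=58 'e': node 8→9  emit P4@[57:58]
i=59 'a': node 9→10  emit P0@[59:59],P2@[56:59]
i=60 'a': node 10→11 (via fail)  emit P0@[60:60],P3@[59:60]
i=61 'd': node 11→18 (via fail)
i=62 'd': node 18→19  emit P6@[60:62],P7@[61:62]
i=63 'a': node 19→1 (via fail)  emit P0@[63:63]
i=64 'd': node 1→18
i=65 'a': node 18→1 (via fail)  emit P0@[65:65]
i=66 'a': node 1→11  emit P0@[66:66],P3@[65:66]
i=67 'b': node 11→7 (via fail)
i=68 'a': node 7→1 (via fail)  emit P0@[68:68]
i=69 'd': node 1→18

Matches: [[4,0],[6,5],[12,4],[13,0],[13,2],[15,6],[15,7],[16,7],[17,0],[20,4],[21,0],[21,2],[24,0],[27,0],[28,0],[28,3],[30,0],[31,0],[31,3],[33,6],[33,7],[36,0],[39,4],[40,0],[42,4],[47,4],[48,0],[48,2],[50,4],[51,0],[52,0],[52,3],[54,4],[58,4],[59,0],[59,2],[60,0],[60,3],[62,6],[62,7],[63,0],[65,0],[66,0],[66,3],[68,0]]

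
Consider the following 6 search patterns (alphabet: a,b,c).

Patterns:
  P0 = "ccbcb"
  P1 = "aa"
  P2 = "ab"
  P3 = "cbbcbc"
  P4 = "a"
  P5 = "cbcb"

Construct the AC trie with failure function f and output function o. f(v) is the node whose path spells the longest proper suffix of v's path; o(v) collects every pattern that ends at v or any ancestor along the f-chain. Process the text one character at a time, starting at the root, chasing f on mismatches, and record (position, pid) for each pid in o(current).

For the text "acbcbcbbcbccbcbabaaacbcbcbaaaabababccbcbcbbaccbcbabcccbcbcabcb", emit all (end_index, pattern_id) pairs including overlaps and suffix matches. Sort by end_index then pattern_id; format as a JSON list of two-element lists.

Build automaton:
Trie nodes:
  0='ε' goto a→6 c→1
  1='c' goto b→9 c→2
  2='cc' goto b→3
  3='ccb' goto c→4
  4='ccbc' goto b→5
  5='ccbcb' goto ·  [P0 ends]
  6='a' goto a→7 b→8  [P4 ends]
  7='aa' goto ·  [P1 ends]
  8='ab' goto ·  [P2 ends]
  9='cb' goto b→10 c→14
  10='cbb' goto c→11
  11='cbbc' goto b→12
  12='cbbcb' goto c→13
  13='cbbcbc' goto ·  [P3 ends]
  14='cbc' goto b→15
  15='cbcb' goto ·  [P5 ends]

BFS fail/out derivation:
  n1('c'): parent n0 fail=0; on 'c' 0 → fail=0;  out ∅∪∅=∅
  n6('a'): parent n0 fail=0; on 'a' 0 → fail=0;  out {4}∪∅={4}
  n2('cc'): parent n1 fail=0; on 'c' 0 → fail=1;  out ∅∪∅=∅
  n7('aa'): parent n6 fail=0; on 'a' 0 → fail=6;  out {1}∪{4}={1,4}
  n8('ab'): parent n6 fail=0; on 'b' 0 → fail=0;  out {2}∪∅={2}
  n9('cb'): parent n1 fail=0; on 'b' 0 → fail=0;  out ∅∪∅=∅
  n3('ccb'): parent n2 fail=1; on 'b' 1 → fail=9;  out ∅∪∅=∅
  n10('cbb'): parent n9 fail=0; on 'b' 0 → fail=0;  out ∅∪∅=∅
  n14('cbc'): parent n9 fail=0; on 'c' 0 → fail=1;  out ∅∪∅=∅
  n4('ccbc'): parent n3 fail=9; on 'c' 9 → fail=14;  out ∅∪∅=∅
  n11('cbbc'): parent n10 fail=0; on 'c' 0 → fail=1;  out ∅∪∅=∅
  n15('cbcb'): parent n14 fail=1; on 'b' 1 → fail=9;  out {5}∪∅={5}
  n5('ccbcb'): parent n4 fail=14; on 'b' 14 → fail=15;  out {0}∪{5}={0,5}
  n12('cbbcb'): parent n11 fail=1; on 'b' 1 → fail=9;  out ∅∪∅=∅
  n13('cbbcbc'): parent n12 fail=9; on 'c' 9 → fail=14;  out {3}∪∅={3}

Scan:
pos 0 'a': at 6  emit P4@[0:0]
pos 1 'c': at 1 (via fail)
pos 2 'b': at 9
pos 3 'c': at 14
pos 4 'b': at 15  emit P5@[1:4]
pos 5 'c': at 14 (via fail)
pos 6 'b': at 15  emit P5@[3:6]
pos 7 'b': at 10 (via fail)
pos 8 'c': at 11
pos 9 'b': at 12
pos 10 'c': at 13  emit P3@[5:10]
pos 11 'c': at 2 (via fail)
pos 12 'b': at 3
pos 13 'c': at 4
pos 14 'b': at 5  emit P0@[10:14],P5@[11:14]
pos 15 'a': at 6 (via fail)  emit P4@[15:15]
pos 16 'b': at 8  emit P2@[15:16]
pos 17 'a': at 6 (via fail)  emit P4@[17:17]
pos 18 'a': at 7  emit P1@[17:18],P4@[18:18]
pos 19 'a': at 7 (via fail)  emit P1@[18:19],P4@[19:19]
pos 20 'c': at 1 (via fail)
pos 21 'b': at 9
pos 22 'c': at 14
pos 23 'b': at 15  emit P5@[20:23]
pos 24 'c': at 14 (via fail)
pos 25 'b': at 15  emit P5@[22:25]
pos 26 'a': at 6 (via fail)  emit P4@[26:26]
pos 27 'a': at 7  emit P1@[26:27],P4@[27:27]
pos 28 'a': at 7 (via fail)  emit P1@[27:28],P4@[28:28]
pos 29 'a': at 7 (via fail)  emit P1@[28:29],P4@[29:29]
pos 30 'b': at 8 (via fail)  emit P2@[29:30]
pos 31 'a': at 6 (via fail)  emit P4@[31:31]
pos 32 'b': at 8  emit P2@[31:32]
pos 33 'a': at 6 (via fail)  emit P4@[33:33]
pos 34 'b': at 8  emit P2@[33:34]
pos 35 'c': at 1 (via fail)
pos 36 'c': at 2
pos 37 'b': at 3
pos 38 'c': at 4
pos 39 'b': at 5  emit P0@[35:39],P5@[36:39]
pos 40 'c': at 14 (via fail)
pos 41 'b': at 15  emit P5@[38:41]
pos 42 'b': at 10 (via fail)
pos 43 'a': at 6 (via fail)  emit P4@[43:43]
pos 44 'c': at 1 (via fail)
pos 45 'c': at 2
pos 46 'b': at 3
pos 47 'c': at 4
pos 48 'b': at 5  emit P0@[44:48],P5@[45:48]
pos 49 'a': at 6 (via fail)  emit P4@[49:49]
pos 50 'b': at 8  emit P2@[49:50]
pos 51 'c': at 1 (via fail)
pos 52 'c': at 2
pos 53 'c': at 2 (via fail)
pos 54 'b': at 3
pos 55 'c': at 4
pos 56 'b': at 5  emit P0@[52:56],P5@[53:56]
pos 57 'c': at 14 (via fail)
pos 58 'a': at 6 (via fail)  emit P4@[58:58]
pos 59 'b': at 8  emit P2@[58:59]
pos 60 'c': at 1 (via fail)
pos 61 'b': at 9

All matches (sorted): [[0,4],[4,5],[6,5],[10,3],[14,0],[14,5],[15,4],[16,2],[17,4],[18,1],[18,4],[19,1],[19,4],[23,5],[25,5],[26,4],[27,1],[27,4],[28,1],[28,4],[29,1],[29,4],[30,2],[31,4],[32,2],[33,4],[34,2],[39,0],[39,5],[41,5],[43,4],[48,0],[48,5],[49,4],[50,2],[56,0],[56,5],[58,4],[59,2]]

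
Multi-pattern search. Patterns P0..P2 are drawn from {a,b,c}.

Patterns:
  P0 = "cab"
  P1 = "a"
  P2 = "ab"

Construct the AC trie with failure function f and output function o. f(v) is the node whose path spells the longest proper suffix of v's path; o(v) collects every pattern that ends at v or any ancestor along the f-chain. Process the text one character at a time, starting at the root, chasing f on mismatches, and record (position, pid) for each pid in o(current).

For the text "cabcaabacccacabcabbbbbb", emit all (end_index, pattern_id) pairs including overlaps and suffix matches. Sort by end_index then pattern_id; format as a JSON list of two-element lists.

Construct AC machine:
Trie nodes:
  0='ε' goto a→4 c→1
  1='c' goto a→2
  2='ca' goto b→3
  3='cab' goto ·  ←P0
  4='a' goto b→5  ←P1
  5='ab' goto ·  ←P2

Failure links (BFS by depth):
  n1('c'): parent n0 fail=0; on 'c' 0 → fail=0;  out ∅∪∅=∅
  n4('a'): parent n0 fail=0; on 'a' 0 → fail=0;  out {1}∪∅={1}
  n2('ca'): parent n1 fail=0; on 'a' 0 → fail=4;  out ∅∪{1}={1}
  n5('ab'): parent n4 fail=0; on 'b' 0 → fail=0;  out {2}∪∅={2}
  n3('cab'): parent n2 fail=4; on 'b' 4 → fail=5;  out {0}∪{2}={0,2}

Run:
i=0 'c': node 0→1
i=1 'a': node 1→2  emit P1@[1:1]
i=2 'b': node 2→3  emit P0@[0:2],P2@[1:2]
i=3 'c': node 3→1 (fail-walked)
i=4 'a': node 1→2  emit P1@[4:4]
i=5 'a': node 2→4 (fail-walked)  emit P1@[5:5]
i=6 'b': node 4→5  emit P2@[5:6]
i=7 'a': node 5→4 (fail-walked)  emit P1@[7:7]
i=8 'c': node 4→1 (fail-walked)
i=9 'c': node 1→1 (fail-walked)
i=10 'c': node 1→1 (fail-walked)
i=11 'a': node 1→2  emit P1@[11:11]
i=12 'c': node 2→1 (fail-walked)
i=13 'a': node 1→2  emit P1@[13:13]
i=14 'b': node 2→3  emit P0@[12:14],P2@[13:14]
i=15 'c': node 3→1 (fail-walked)
i=16 'a': node 1→2  emit P1@[16:16]
i=17 'b': node 2→3  emit P0@[15:17],P2@[16:17]
i=18 'b': node 3→0 (fail-walked)
i=19 'b': node 0→0
i=20 'b': node 0→0
i=21 'b': node 0→0
i=22 'b': node 0→0

Matches: [[1,1],[2,0],[2,2],[4,1],[5,1],[6,2],[7,1],[11,1],[13,1],[14,0],[14,2],[16,1],[17,0],[17,2]]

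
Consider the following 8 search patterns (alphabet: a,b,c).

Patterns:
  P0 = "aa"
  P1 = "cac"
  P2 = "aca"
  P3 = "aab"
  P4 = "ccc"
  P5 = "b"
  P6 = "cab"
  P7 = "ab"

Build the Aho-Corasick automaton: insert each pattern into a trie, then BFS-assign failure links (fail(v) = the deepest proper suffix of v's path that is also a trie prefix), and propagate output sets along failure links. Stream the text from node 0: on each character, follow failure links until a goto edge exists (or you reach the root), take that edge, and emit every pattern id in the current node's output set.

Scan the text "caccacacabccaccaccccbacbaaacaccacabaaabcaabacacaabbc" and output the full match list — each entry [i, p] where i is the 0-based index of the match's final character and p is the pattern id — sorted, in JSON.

Construct AC machine:
Trie (insert patterns):
  0='ε' goto a→1 b→11 c→3
  1='a' goto a→2 b→13 c→6
  2='aa' goto b→8  ←P0
  3='c' goto a→4 c→9
  4='ca' goto b→12 c→5
  5='cac' goto ·  ←P1
  6='ac' goto a→7
  7='aca' goto ·  ←P2
  8='aab' goto ·  ←P3
  9='cc' goto c→10
  10='ccc' goto ·  ←P4
  11='b' goto ·  ←P5
  12='cab' goto ·  ←P6
  13='ab' goto ·  ←P7

Failure links (BFS by depth):
  fail(1) 'a': from fail(0)=0 chase 'a': 0 ⇒ 0;  out=∅∪out(0)=∅
  fail(3) 'c': from fail(0)=0 chase 'c': 0 ⇒ 0;  out=∅∪out(0)=∅
  fail(11) 'b': from fail(0)=0 chase 'b': 0 ⇒ 0;  out={5}∪out(0)={5}
  fail(2) 'aa': from fail(1)=0 chase 'a': 0 ⇒ 1;  out={0}∪out(1)={0}
  fail(4) 'ca': from fail(3)=0 chase 'a': 0 ⇒ 1;  out=∅∪out(1)=∅
  fail(6) 'ac': from fail(1)=0 chase 'c': 0 ⇒ 3;  out=∅∪out(3)=∅
  fail(9) 'cc': from fail(3)=0 chase 'c': 0 ⇒ 3;  out=∅∪out(3)=∅
  fail(13) 'ab': from fail(1)=0 chase 'b': 0 ⇒ 11;  out={7}∪out(11)={5,7}
  fail(5) 'cac': from fail(4)=1 chase 'c': 1 ⇒ 6;  out={1}∪out(6)={1}
  fail(7) 'aca': from fail(6)=3 chase 'a': 3 ⇒ 4;  out={2}∪out(4)={2}
  fail(8) 'aab': from fail(2)=1 chase 'b': 1 ⇒ 13;  out={3}∪out(13)={3,5,7}
  fail(10) 'ccc': from fail(9)=3 chase 'c': 3 ⇒ 9;  out={4}∪out(9)={4}
  fail(12) 'cab': from fail(4)=1 chase 'b': 1 ⇒ 13;  out={6}∪out(13)={5,6,7}

Scan:
i=0 'c': node 0→3
i=1 'a': node 3→4
i=2 'c': node 4→5  emit P1@[0:2]
i=3 'c': node 5→9 ·f
i=4 'a': node 9→4 ·f
i=5 'c': node 4→5  emit P1@[3:5]
i=6 'a': node 5→7 ·f  emit P2@[4:6]
i=7 'c': node 7→5 ·f  emit P1@[5:7]
i=8 'a': node 5→7 ·f  emit P2@[6:8]
i=9 'b': node 7→12 ·f  emit P5@[9:9],P6@[7:9],P7@[8:9]
i=10 'c': node 12→3 ·f
i=11 'c': node 3→9
i=12 'a': node 9→4 ·f
i=13 'c': node 4→5  emit P1@[11:13]
i=14 'c': node 5→9 ·f
i=15 'a': node 9→4 ·f
i=16 'c': node 4→5  emit P1@[14:16]
i=17 'c': node 5→9 ·f
i=18 'c': node 9→10  emit P4@[16:18]
i=19 'c': node 10→10 ·f  emit P4@[17:19]
i=20 'b': node 10→11 ·f  emit P5@[20:20]
i=21 'a': node 11→1 ·f
i=22 'c': node 1→6
i=23 'b': node 6→11 ·f  emit P5@[23:23]
i=24 'a': node 11→1 ·f
i=25 'a': node 1→2  emit P0@[24:25]
i=26 'a': node 2→2 ·f  emit P0@[25:26]
i=27 'c': node 2→6 ·f
i=28 'a': node 6→7  emit P2@[26:28]
i=29 'c': node 7→5 ·f  emit P1@[27:29]
i=30 'c': node 5→9 ·f
i=31 'a': node 9→4 ·f
i=32 'c': node 4→5  emit P1@[30:32]
i=33 'a': node 5→7 ·f  emit P2@[31:33]
i=34 'b': node 7→12 ·f  emit P5@[34:34],P6@[32:34],P7@[33:34]
i=35 'a': node 12→1 ·f
i=36 'a': node 1→2  emit P0@[35:36]
i=37 'a': node 2→2 ·f  emit P0@[36:37]
i=38 'b': node 2→8  emit P3@[36:38],P5@[38:38],P7@[37:38]
i=39 'c': node 8→3 ·f
i=40 'a': node 3→4
i=41 'a': node 4→2 ·f  emit P0@[40:41]
i=42 'b': node 2→8  emit P3@[40:42],P5@[42:42],P7@[41:42]
i=43 'a': node 8→1 ·f
i=44 'c': node 1→6
i=45 'a': node 6→7  emit P2@[43:45]
i=46 'c': node 7→5 ·f  emit P1@[44:46]
i=47 'a': node 5→7 ·f  emit P2@[45:47]
i=48 'a': node 7→2 ·f  emit P0@[47:48]
i=49 'b': node 2→8  emit P3@[47:49],P5@[49:49],P7@[48:49]
i=50 'b': node 8→11 ·f  emit P5@[50:50]
i=51 'c': node 11→3 ·f

Result: [[2,1],[5,1],[6,2],[7,1],[8,2],[9,5],[9,6],[9,7],[13,1],[16,1],[18,4],[19,4],[20,5],[23,5],[25,0],[26,0],[28,2],[29,1],[32,1],[33,2],[34,5],[34,6],[34,7],[36,0],[37,0],[38,3],[38,5],[38,7],[41,0],[42,3],[42,5],[42,7],[45,2],[46,1],[47,2],[48,0],[49,3],[49,5],[49,7],[50,5]]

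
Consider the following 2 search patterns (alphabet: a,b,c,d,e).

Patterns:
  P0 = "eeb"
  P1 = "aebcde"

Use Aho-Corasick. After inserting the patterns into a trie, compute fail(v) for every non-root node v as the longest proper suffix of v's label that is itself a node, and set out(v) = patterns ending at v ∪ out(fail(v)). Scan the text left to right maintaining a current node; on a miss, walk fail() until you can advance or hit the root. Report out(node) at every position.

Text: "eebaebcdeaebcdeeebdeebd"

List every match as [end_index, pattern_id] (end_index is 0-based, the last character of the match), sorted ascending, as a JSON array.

Build automaton:
Trie nodes:
  n0 'ε': a→4 e→1
  n1 'e': e→2
  n2 'ee': b→3
  n3 'eeb': ·  ←P0
  n4 'a': e→5
  n5 'ae': b→6
  n6 'aeb': c→7
  n7 'aebc': d→8
  n8 'aebcd': e→9
  n9 'aebcde': ·  ←P1

Failure links (BFS by depth):
  n1('e'): parent n0 fail=0; on 'e' 0 → fail=0;  out ∅∪∅=∅
  n4('a'): parent n0 fail=0; on 'a' 0 → fail=0;  out ∅∪∅=∅
  n2('ee'): parent n1 fail=0; on 'e' 0 → fail=1;  out ∅∪∅=∅
  n5('ae'): parent n4 fail=0; on 'e' 0 → fail=1;  out ∅∪∅=∅
  n3('eeb'): parent n2 fail=1; on 'b' 1→0 → fail=0;  out {0}∪∅={0}
  n6('aeb'): parent n5 fail=1; on 'b' 1→0 → fail=0;  out ∅∪∅=∅
  n7('aebc'): parent n6 fail=0; on 'c' 0 → fail=0;  out ∅∪∅=∅
  n8('aebcd'): parent n7 fail=0; on 'd' 0 → fail=0;  out ∅∪∅=∅
  n9('aebcde'): parent n8 fail=0; on 'e' 0 → fail=1;  out {1}∪∅={1}

Run:
i=0 'e': node 0→1
i=1 'e': node 1→2
i=2 'b': node 2→3  → match P0@[0:2]
i=3 'a': node 3→4 ·f
i=4 'e': node 4→5
i=5 'b': node 5→6
i=6 'c': node 6→7
i=7 'd': node 7→8
i=8 'e': node 8→9  → match P1@[3:8]
i=9 'a': node 9→4 ·f
i=10 'e': node 4→5
i=11 'b': node 5→6
i=12 'c': node 6→7
i=13 'd': node 7→8
i=14 'e': node 8→9  → match P1@[9:14]
i=15 'e': node 9→2 ·f
i=16 'e': node 2→2 ·f
i=17 'b': node 2→3  → match P0@[15:17]
i=18 'd': node 3→0 ·f
i=19 'e': node 0→1
i=20 'e': node 1→2
i=21 'b': node 2→3  → match P0@[19:21]
i=22 'd': node 3→0 ·f

All matches (sorted): [[2,0],[8,1],[14,1],[17,0],[21,0]]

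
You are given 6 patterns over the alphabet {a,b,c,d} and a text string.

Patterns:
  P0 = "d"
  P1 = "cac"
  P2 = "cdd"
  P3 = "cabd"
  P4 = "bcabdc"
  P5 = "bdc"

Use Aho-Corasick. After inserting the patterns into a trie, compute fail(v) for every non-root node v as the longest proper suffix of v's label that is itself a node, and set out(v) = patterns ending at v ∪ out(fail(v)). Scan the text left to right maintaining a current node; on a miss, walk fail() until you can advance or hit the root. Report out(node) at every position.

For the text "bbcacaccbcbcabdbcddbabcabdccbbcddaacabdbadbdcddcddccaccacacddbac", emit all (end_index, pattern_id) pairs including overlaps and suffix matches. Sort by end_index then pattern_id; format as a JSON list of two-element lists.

Build:
Trie (insert patterns):
  n0 'ε': b→9 c→2 d→1
  n1 'd': ·  [P0 ends]
  n2 'c': a→3 d→5
  n3 'ca': b→7 c→4
  n4 'cac': ·  [P1 ends]
  n5 'cd': d→6
  n6 'cdd': ·  [P2 ends]
  n7 'cab': d→8
  n8 'cabd': ·  [P3 ends]
  n9 'b': c→10 d→15
  n10 'bc': a→11
  n11 'bca': b→12
  n12 'bcab': d→13
  n13 'bcabd': c→14
  n14 'bcabdc': ·  [P4 ends]
  n15 'bd': c→16
  n16 'bdc': ·  [P5 ends]

Failure links (BFS by depth):
  n1('d'): parent n0 fail=0; on 'd' 0 → fail=0;  out {0}∪∅={0}
  n2('c'): parent n0 fail=0; on 'c' 0 → fail=0;  out ∅∪∅=∅
  n9('b'): parent n0 fail=0; on 'b' 0 → fail=0;  out ∅∪∅=∅
  n3('ca'): parent n2 fail=0; on 'a' 0 → fail=0;  out ∅∪∅=∅
  n5('cd'): parent n2 fail=0; on 'd' 0 → fail=1;  out ∅∪{0}={0}
  n10('bc'): parent n9 fail=0; on 'c' 0 → fail=2;  out ∅∪∅=∅
  n15('bd'): parent n9 fail=0; on 'd' 0 → fail=1;  out ∅∪{0}={0}
  n4('cac'): parent n3 fail=0; on 'c' 0 → fail=2;  out {1}∪∅={1}
  n6('cdd'): parent n5 fail=1; on 'd' 1→0 → fail=1;  out {2}∪{0}={0,2}
  n7('cab'): parent n3 fail=0; on 'b' 0 → fail=9;  out ∅∪∅=∅
  n11('bca'): parent n10 fail=2; on 'a' 2 → fail=3;  out ∅∪∅=∅
  n16('bdc'): parent n15 fail=1; on 'c' 1→0 → fail=2;  out {5}∪∅={5}
  n8('cabd'): parent n7 fail=9; on 'd' 9 → fail=15;  out {3}∪{0}={0,3}
  n12('bcab'): parent n11 fail=3; on 'b' 3 → fail=7;  out ∅∪∅=∅
  n13('bcabd'): parent n12 fail=7; on 'd' 7 → fail=8;  out ∅∪{0,3}={0,3}
  n14('bcabdc'): parent n13 fail=8; on 'c' 8→15 → fail=16;  out {4}∪{5}={4,5}

Text stream:
i=0 'b': node 0→9
i=1 'b': node 9→9 ·f
i=2 'c': node 9→10
i=3 'a': node 10→11
i=4 'c': node 11→4 ·f  emit P1@[2:4]
i=5 'a': node 4→3 ·f
i=6 'c': node 3→4  emit P1@[4:6]
i=7 'c': node 4→2 ·f
i=8 'b': node 2→9 ·f
i=9 'c': node 9→10
i=10 'b': node 10→9 ·f
i=11 'c': node 9→10
i=12 'a': node 10→11
i=13 'b': node 11→12
i=14 'd': node 12→13  emit P0@[14:14],P3@[11:14]
i=15 'b': node 13→9 ·f
i=16 'c': node 9→10
i=17 'd': node 10→5 ·f  emit P0@[17:17]
i=18 'd': node 5→6  emit P0@[18:18],P2@[16:18]
i=19 'b': node 6→9 ·f
i=20 'a': node 9→0 ·f
i=21 'b': node 0→9
i=22 'c': node 9→10
i=23 'a': node 10→11
i=24 'b': node 11→12
i=25 'd': node 12→13  emit P0@[25:25],P3@[22:25]
i=26 'c': node 13→14  emit P4@[21:26],P5@[24:26]
i=27 'c': node 14→2 ·f
i=28 'b': node 2→9 ·f
i=29 'b': node 9→9 ·f
i=30 'c': node 9→10
i=31 'd': node 10→5 ·f  emit P0@[31:31]
i=32 'd': node 5→6  emit P0@[32:32],P2@[30:32]
i=33 'a': node 6→0 ·f
i=34 'a': node 0→0
i=35 'c': node 0→2
i=36 'a': node 2→3
i=37 'b': node 3→7
i=38 'd': node 7→8  emit P0@[38:38],P3@[35:38]
i=39 'b': node 8→9 ·f
i=40 'a': node 9→0 ·f
i=41 'd': node 0→1  emit P0@[41:41]
i=42 'b': node 1→9 ·f
i=43 'd': node 9→15  emit P0@[43:43]
i=44 'c': node 15→16  emit P5@[42:44]
i=45 'd': node 16→5 ·f  emit P0@[45:45]
i=46 'd': node 5→6  emit P0@[46:46],P2@[44:46]
i=47 'c': node 6→2 ·f
i=48 'd': node 2→5  emit P0@[48:48]
i=49 'd': node 5→6  emit P0@[49:49],P2@[47:49]
i=50 'c': node 6→2 ·f
i=51 'c': node 2→2 ·f
i=52 'a': node 2→3
i=53 'c': node 3→4  emit P1@[51:53]
i=54 'c': node 4→2 ·f
i=55 'a': node 2→3
i=56 'c': node 3→4  emit P1@[54:56]
i=57 'a': node 4→3 ·f
i=58 'c': node 3→4  emit P1@[56:58]
i=59 'd': node 4→5 ·f  emit P0@[59:59]
i=60 'd': node 5→6  emit P0@[60:60],P2@[58:60]
i=61 'b': node 6→9 ·f
i=62 'a': node 9→0 ·f
i=63 'c': node 0→2

All matches (sorted): [[4,1],[6,1],[14,0],[14,3],[17,0],[18,0],[18,2],[25,0],[25,3],[26,4],[26,5],[31,0],[32,0],[32,2],[38,0],[38,3],[41,0],[43,0],[44,5],[45,0],[46,0],[46,2],[48,0],[49,0],[49,2],[53,1],[56,1],[58,1],[59,0],[60,0],[60,2]]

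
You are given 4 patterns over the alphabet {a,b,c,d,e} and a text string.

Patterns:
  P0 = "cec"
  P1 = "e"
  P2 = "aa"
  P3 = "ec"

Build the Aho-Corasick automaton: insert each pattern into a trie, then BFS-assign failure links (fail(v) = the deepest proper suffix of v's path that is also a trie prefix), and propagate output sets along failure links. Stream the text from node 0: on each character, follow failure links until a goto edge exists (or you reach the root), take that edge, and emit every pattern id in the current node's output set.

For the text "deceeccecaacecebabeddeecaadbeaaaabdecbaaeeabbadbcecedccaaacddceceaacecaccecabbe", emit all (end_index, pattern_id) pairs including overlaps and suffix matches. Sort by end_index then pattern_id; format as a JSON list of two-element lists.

Construct AC machine:
Trie (insert patterns):
  0='ε' goto a→5 c→1 e→4
  1='c' goto e→2
  2='ce' goto c→3
  3='cec' goto ·  ←P0
  4='e' goto c→7  ←P1
  5='a' goto a→6
  6='aa' goto ·  ←P2
  7='ec' goto ·  ←P3

Failure links (BFS by depth):
  fail(1) 'c': from fail(0)=0 chase 'c': 0 ⇒ 0;  out=∅∪out(0)=∅
  fail(4) 'e': from fail(0)=0 chase 'e': 0 ⇒ 0;  out={1}∪out(0)={1}
  fail(5) 'a': from fail(0)=0 chase 'a': 0 ⇒ 0;  out=∅∪out(0)=∅
  fail(2) 'ce': from fail(1)=0 chase 'e': 0 ⇒ 4;  out=∅∪out(4)={1}
  fail(6) 'aa': from fail(5)=0 chase 'a': 0 ⇒ 5;  out={2}∪out(5)={2}
  fail(7) 'ec': from fail(4)=0 chase 'c': 0 ⇒ 1;  out={3}∪out(1)={3}
  fail(3) 'cec': from fail(2)=4 chase 'c': 4 ⇒ 7;  out={0}∪out(7)={0,3}

Text stream:
i=0 'd': node 0→0
i=1 'e': node 0→4  emit P1@[1:1]
i=2 'c': node 4→7  emit P3@[1:2]
i=3 'e': node 7→2 (via fail)  emit P1@[3:3]
i=4 'e': node 2→4 (via fail)  emit P1@[4:4]
i=5 'c': node 4→7  emit P3@[4:5]
i=6 'c': node 7→1 (via fail)
i=7 'e': node 1→2  emit P1@[7:7]
i=8 'c': node 2→3  emit P0@[6:8],P3@[7:8]
i=9 'a': node 3→5 (via fail)
i=10 'a': node 5→6  emit P2@[9:10]
i=11 'c': node 6→1 (via fail)
i=12 'e': node 1→2  emit P1@[12:12]
i=13 'c': node 2→3  emit P0@[11:13],P3@[12:13]
i=14 'e': node 3→2 (via fail)  emit P1@[14:14]
i=15 'b': node 2→0 (via fail)
i=16 'a': node 0→5
i=17 'b': node 5→0 (via fail)
i=18 'e': node 0→4  emit P1@[18:18]
i=19 'd': node 4→0 (via fail)
i=20 'd': node 0→0
i=21 'e': node 0→4  emit P1@[21:21]
i=22 'e': node 4→4 (via fail)  emit P1@[22:22]
i=23 'c': node 4→7  emit P3@[22:23]
i=24 'a': node 7→5 (via fail)
i=25 'a': node 5→6  emit P2@[24:25]
i=26 'd': node 6→0 (via fail)
i=27 'b': node 0→0
i=28 'e': node 0→4  emit P1@[28:28]
i=29 'a': node 4→5 (via fail)
i=30 'a': node 5→6  emit P2@[29:30]
i=31 'a': node 6→6 (via fail)  emit P2@[30:31]
i=32 'a': node 6→6 (via fail)  emit P2@[31:32]
i=33 'b': node 6→0 (via fail)
i=34 'd': node 0→0
i=35 'e': node 0→4  emit P1@[35:35]
i=36 'c': node 4→7  emit P3@[35:36]
i=37 'b': node 7→0 (via fail)
i=38 'a': node 0→5
i=39 'a': node 5→6  emit P2@[38:39]
i=40 'e': node 6→4 (via fail)  emit P1@[40:40]
i=41 'e': node 4→4 (via fail)  emit P1@[41:41]
i=42 'a': node 4→5 (via fail)
i=43 'b': node 5→0 (via fail)
i=44 'b': node 0→0
i=45 'a': node 0→5
i=46 'd': node 5→0 (via fail)
i=47 'b': node 0→0
i=48 'c': node 0→1
i=49 'e': node 1→2  emit P1@[49:49]
i=50 'c': node 2→3  emit P0@[48:50],P3@[49:50]
i=51 'e': node 3→2 (via fail)  emit P1@[51:51]
i=52 'd': node 2→0 (via fail)
i=53 'c': node 0→1
i=54 'c': node 1→1 (via fail)
i=55 'a': node 1→5 (via fail)
i=56 'a': node 5→6  emit P2@[55:56]
i=57 'a': node 6→6 (via fail)  emit P2@[56:57]
i=58 'c': node 6→1 (via fail)
i=59 'd': node 1→0 (via fail)
i=60 'd': node 0→0
i=61 'c': node 0→1
i=62 'e': node 1→2  emit P1@[62:62]
i=63 'c': node 2→3  emit P0@[61:63],P3@[62:63]
i=64 'e': node 3→2 (via fail)  emit P1@[64:64]
i=65 'a': node 2→5 (via fail)
i=66 'a': node 5→6  emit P2@[65:66]
i=67 'c': node 6→1 (via fail)
i=68 'e': node 1→2  emit P1@[68:68]
i=69 'c': node 2→3  emit P0@[67:69],P3@[68:69]
i=70 'a': node 3→5 (via fail)
i=71 'c': node 5→1 (via fail)
i=72 'c': node 1→1 (via fail)
i=73 'e': node 1→2  emit P1@[73:73]
i=74 'c': node 2→3  emit P0@[72:74],P3@[73:74]
i=75 'a': node 3→5 (via fail)
i=76 'b': node 5→0 (via fail)
i=77 'b': node 0→0
i=78 'e': node 0→4  emit P1@[78:78]

All matches (sorted): [[1,1],[2,3],[3,1],[4,1],[5,3],[7,1],[8,0],[8,3],[10,2],[12,1],[13,0],[13,3],[14,1],[18,1],[21,1],[22,1],[23,3],[25,2],[28,1],[30,2],[31,2],[32,2],[35,1],[36,3],[39,2],[40,1],[41,1],[49,1],[50,0],[50,3],[51,1],[56,2],[57,2],[62,1],[63,0],[63,3],[64,1],[66,2],[68,1],[69,0],[69,3],[73,1],[74,0],[74,3],[78,1]]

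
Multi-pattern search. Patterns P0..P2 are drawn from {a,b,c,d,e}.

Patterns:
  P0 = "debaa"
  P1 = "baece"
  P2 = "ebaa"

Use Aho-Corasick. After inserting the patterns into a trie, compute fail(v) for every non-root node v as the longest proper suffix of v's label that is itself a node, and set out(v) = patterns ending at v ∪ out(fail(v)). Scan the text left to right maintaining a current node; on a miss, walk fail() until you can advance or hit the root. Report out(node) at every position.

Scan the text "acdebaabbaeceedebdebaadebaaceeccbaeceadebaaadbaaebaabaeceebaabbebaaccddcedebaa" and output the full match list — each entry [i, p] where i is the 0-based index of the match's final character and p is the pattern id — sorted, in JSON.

Build automaton:
Trie nodes:
  n0 'ε': b→6 d→1 e→11
  n1 'd': e→2
  n2 'de': b→3
  n3 'deb': a→4
  n4 'deba': a→5
  n5 'debaa': ·  [P0 ends]
  n6 'b': a→7
  n7 'ba': e→8
  n8 'bae': c→9
  n9 'baec': e→10
  n10 'baece': ·  [P1 ends]
  n11 'e': b→12
  n12 'eb': a→13
  n13 'eba': a→14
  n14 'ebaa': ·  [P2 ends]

BFS fail/out derivation:
  fail(1) 'd': from fail(0)=0 chase 'd': 0 ⇒ 0;  out=∅∪out(0)=∅
  fail(6) 'b': from fail(0)=0 chase 'b': 0 ⇒ 0;  out=∅∪out(0)=∅
  fail(11) 'e': from fail(0)=0 chase 'e': 0 ⇒ 0;  out=∅∪out(0)=∅
  fail(2) 'de': from fail(1)=0 chase 'e': 0 ⇒ 11;  out=∅∪out(11)=∅
  fail(7) 'ba': from fail(6)=0 chase 'a': 0 ⇒ 0;  out=∅∪out(0)=∅
  fail(12) 'eb': from fail(11)=0 chase 'b': 0 ⇒ 6;  out=∅∪out(6)=∅
  fail(3) 'deb': from fail(2)=11 chase 'b': 11 ⇒ 12;  out=∅∪out(12)=∅
  fail(8) 'bae': from fail(7)=0 chase 'e': 0 ⇒ 11;  out=∅∪out(11)=∅
  fail(13) 'eba': from fail(12)=6 chase 'a': 6 ⇒ 7;  out=∅∪out(7)=∅
  fail(4) 'deba': from fail(3)=12 chase 'a': 12 ⇒ 13;  out=∅∪out(13)=∅
  fail(9) 'baec': from fail(8)=11 chase 'c': 11→0 ⇒ 0;  out=∅∪out(0)=∅
  fail(14) 'ebaa': from fail(13)=7 chase 'a': 7→0 ⇒ 0;  out={2}∪out(0)={2}
  fail(5) 'debaa': from fail(4)=13 chase 'a': 13 ⇒ 14;  out={0}∪out(14)={0,2}
  fail(10) 'baece': from fail(9)=0 chase 'e': 0 ⇒ 11;  out={1}∪out(11)={1}

Run:
i=0 'a': node 0→0
i=1 'c': node 0→0
i=2 'd': node 0→1
i=3 'e': node 1→2
i=4 'b': node 2→3
i=5 'a': node 3→4
i=6 'a': node 4→5  → match P0@[2:6],P2@[3:6]
i=7 'b': node 5→6 ·f
i=8 'b': node 6→6 ·f
i=9 'a': node 6→7
i=10 'e': node 7→8
i=11 'c': node 8→9
i=12 'e': node 9→10  → match P1@[8:12]
i=13 'e': node 10→11 ·f
i=14 'd': node 11→1 ·f
i=15 'e': node 1→2
i=16 'b': node 2→3
i=17 'd': node 3→1 ·f
i=18 'e': node 1→2
i=19 'b': node 2→3
i=20 'a': node 3→4
i=21 'a': node 4→5  → match P0@[17:21],P2@[18:21]
i=22 'd': node 5→1 ·f
i=23 'e': node 1→2
i=24 'b': node 2→3
i=25 'a': node 3→4
i=26 'a': node 4→5  → match P0@[22:26],P2@[23:26]
i=27 'c': node 5→0 ·f
i=28 'e': node 0→11
i=29 'e': node 11→11 ·f
i=30 'c': node 11→0 ·f
i=31 'c': node 0→0
i=32 'b': node 0→6
i=33 'a': node 6→7
i=34 'e': node 7→8
i=35 'c': node 8→9
i=36 'e': node 9→10  → match P1@[32:36]
i=37 'a': node 10→0 ·f
i=38 'd': node 0→1
i=39 'e': node 1→2
i=40 'b': node 2→3
i=41 'a': node 3→4
i=42 'a': node 4→5  → match P0@[38:42],P2@[39:42]
i=43 'a': node 5→0 ·f
i=44 'd': node 0→1
i=45 'b': node 1→6 ·f
i=46 'a': node 6→7
i=47 'a': node 7→0 ·f
i=48 'e': node 0→11
i=49 'b': node 11→12
i=50 'a': node 12→13
i=51 'a': node 13→14  → match P2@[48:51]
i=52 'b': node 14→6 ·f
i=53 'a': node 6→7
i=54 'e': node 7→8
i=55 'c': node 8→9
i=56 'e': node 9→10  → match P1@[52:56]
i=57 'e': node 10→11 ·f
i=58 'b': node 11→12
i=59 'a': node 12→13
i=60 'a': node 13→14  → match P2@[57:60]
i=61 'b': node 14→6 ·f
i=62 'b': node 6→6 ·f
i=63 'e': node 6→11 ·f
i=64 'b': node 11→12
i=65 'a': node 12→13
i=66 'a': node 13→14  → match P2@[63:66]
i=67 'c': node 14→0 ·f
i=68 'c': node 0→0
i=69 'd': node 0→1
i=70 'd': node 1→1 ·f
i=71 'c': node 1→0 ·f
i=72 'e': node 0→11
i=73 'd': node 11→1 ·f
i=74 'e': node 1→2
i=75 'b': node 2→3
i=76 'a': node 3→4
i=77 'a': node 4→5  → match P0@[73:77],P2@[74:77]

All matches (sorted): [[6,0],[6,2],[12,1],[21,0],[21,2],[26,0],[26,2],[36,1],[42,0],[42,2],[51,2],[56,1],[60,2],[66,2],[77,0],[77,2]]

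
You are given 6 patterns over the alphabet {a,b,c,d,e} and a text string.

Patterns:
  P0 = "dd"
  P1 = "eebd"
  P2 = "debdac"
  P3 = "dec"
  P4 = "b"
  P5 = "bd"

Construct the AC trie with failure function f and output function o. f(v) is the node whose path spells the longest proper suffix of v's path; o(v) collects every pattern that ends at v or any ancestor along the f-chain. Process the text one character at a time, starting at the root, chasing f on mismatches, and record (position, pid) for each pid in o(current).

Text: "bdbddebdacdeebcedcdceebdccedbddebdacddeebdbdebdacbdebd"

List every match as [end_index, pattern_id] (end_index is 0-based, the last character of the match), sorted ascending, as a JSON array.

Build:
Trie (insert patterns):
  n0 'ε': b→13 d→1 e→3
  n1 'd': d→2 e→7
  n2 'dd': ·  ←P0
  n3 'e': e→4
  n4 'ee': b→5
  n5 'eeb': d→6
  n6 'eebd': ·  ←P1
  n7 'de': b→8 c→12
  n8 'deb': d→9
  n9 'debd': a→10
  n10 'debda': c→11
  n11 'debdac': ·  ←P2
  n12 'dec': ·  ←P3
  n13 'b': d→14  ←P4
  n14 'bd': ·  ←P5

Failure links (BFS by depth):
  fail(1) 'd': from fail(0)=0 chase 'd': 0 ⇒ 0;  out=∅∪out(0)=∅
  fail(3) 'e': from fail(0)=0 chase 'e': 0 ⇒ 0;  out=∅∪out(0)=∅
  fail(13) 'b': from fail(0)=0 chase 'b': 0 ⇒ 0;  out={4}∪out(0)={4}
  fail(2) 'dd': from fail(1)=0 chase 'd': 0 ⇒ 1;  out={0}∪out(1)={0}
  fail(4) 'ee': from fail(3)=0 chase 'e': 0 ⇒ 3;  out=∅∪out(3)=∅
  fail(7) 'de': from fail(1)=0 chase 'e': 0 ⇒ 3;  out=∅∪out(3)=∅
  fail(14) 'bd': from fail(13)=0 chase 'd': 0 ⇒ 1;  out={5}∪out(1)={5}
  fail(5) 'eeb': from fail(4)=3 chase 'b': 3→0 ⇒ 13;  out=∅∪out(13)={4}
  fail(8) 'deb': from fail(7)=3 chase 'b': 3→0 ⇒ 13;  out=∅∪out(13)={4}
  fail(12) 'dec': from fail(7)=3 chase 'c': 3→0 ⇒ 0;  out={3}∪out(0)={3}
  fail(6) 'eebd': from fail(5)=13 chase 'd': 13 ⇒ 14;  out={1}∪out(14)={1,5}
  fail(9) 'debd': from fail(8)=13 chase 'd': 13 ⇒ 14;  out=∅∪out(14)={5}
  fail(10) 'debda': from fail(9)=14 chase 'a': 14→1→0 ⇒ 0;  out=∅∪out(0)=∅
  fail(11) 'debdac': from fail(10)=0 chase 'c': 0 ⇒ 0;  out={2}∪out(0)={2}

Run:
[0] read 'b'  n0⇒n13  emit P4@[0:0]
[1] read 'd'  n13⇒n14  emit P5@[0:1]
[2] read 'b'  n14⇒n13 ·f  emit P4@[2:2]
[3] read 'd'  n13⇒n14  emit P5@[2:3]
[4] read 'd'  n14⇒n2 ·f  emit P0@[3:4]
[5] read 'e'  n2⇒n7 ·f
[6] read 'b'  n7⇒n8  emit P4@[6:6]
[7] read 'd'  n8⇒n9  emit P5@[6:7]
[8] read 'a'  n9⇒n10
[9] read 'c'  n10⇒n11  emit P2@[4:9]
[10] read 'd'  n11⇒n1 ·f
[11] read 'e'  n1⇒n7
[12] read 'e'  n7⇒n4 ·f
[13] read 'b'  n4⇒n5  emit P4@[13:13]
[14] read 'c'  n5⇒n0 ·f
[15] read 'e'  n0⇒n3
[16] read 'd'  n3⇒n1 ·f
[17] read 'c'  n1⇒n0 ·f
[18] read 'd'  n0⇒n1
[19] read 'c'  n1⇒n0 ·f
[20] read 'e'  n0⇒n3
[21] read 'e'  n3⇒n4
[22] read 'b'  n4⇒n5  emit P4@[22:22]
[23] read 'd'  n5⇒n6  emit P1@[20:23],P5@[22:23]
[24] read 'c'  n6⇒n0 ·f
[25] read 'c'  n0⇒n0
[26] read 'e'  n0⇒n3
[27] read 'd'  n3⇒n1 ·f
[28] read 'b'  n1⇒n13 ·f  emit P4@[28:28]
[29] read 'd'  n13⇒n14  emit P5@[28:29]
[30] read 'd'  n14⇒n2 ·f  emit P0@[29:30]
[31] read 'e'  n2⇒n7 ·f
[32] read 'b'  n7⇒n8  emit P4@[32:32]
[33] read 'd'  n8⇒n9  emit P5@[32:33]
[34] read 'a'  n9⇒n10
[35] read 'c'  n10⇒n11  emit P2@[30:35]
[36] read 'd'  n11⇒n1 ·f
[37] read 'd'  n1⇒n2  emit P0@[36:37]
[38] read 'e'  n2⇒n7 ·f
[39] read 'e'  n7⇒n4 ·f
[40] read 'b'  n4⇒n5  emit P4@[40:40]
[41] read 'd'  n5⇒n6  emit P1@[38:41],P5@[40:41]
[42] read 'b'  n6⇒n13 ·f  emit P4@[42:42]
[43] read 'd'  n13⇒n14  emit P5@[42:43]
[44] read 'e'  n14⇒n7 ·f
[45] read 'b'  n7⇒n8  emit P4@[45:45]
[46] read 'd'  n8⇒n9  emit P5@[45:46]
[47] read 'a'  n9⇒n10
[48] read 'c'  n10⇒n11  emit P2@[43:48]
[49] read 'b'  n11⇒n13 ·f  emit P4@[49:49]
[50] read 'd'  n13⇒n14  emit P5@[49:50]
[51] read 'e'  n14⇒n7 ·f
[52] read 'b'  n7⇒n8  emit P4@[52:52]
[53] read 'd'  n8⇒n9  emit P5@[52:53]

Matches: [[0,4],[1,5],[2,4],[3,5],[4,0],[6,4],[7,5],[9,2],[13,4],[22,4],[23,1],[23,5],[28,4],[29,5],[30,0],[32,4],[33,5],[35,2],[37,0],[40,4],[41,1],[41,5],[42,4],[43,5],[45,4],[46,5],[48,2],[49,4],[50,5],[52,4],[53,5]]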